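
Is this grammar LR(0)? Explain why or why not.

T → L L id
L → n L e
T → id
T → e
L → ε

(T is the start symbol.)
A grammar is LR(0) if no state in the canonical LR(0) collection has:
  - both a shift item (dot before a terminal) and a complete item (shift-reduce conflict), or
  - two or more complete items (reduce-reduce conflict; the accept item [T' → T .] counts as a complete item here).

Augment with T' → T and build the canonical LR(0) collection (I0 = CLOSURE({[T' → . T]}), then GOTO on every symbol after a dot until no new states appear). It has 10 states:
  I0: { [L → . n L e], [L → .], [T → . L L id], [T → . e], [T → . id], [T' → . T] }  — shift, reduce
  I1: { [L → . n L e], [L → .], [T → L . L id] }  — shift, reduce
  I2: { [T' → T .] }  — accept
  I3: { [T → e .] }  — reduce
  I4: { [T → id .] }  — reduce
  I5: { [L → . n L e], [L → .], [L → n . L e] }  — shift, reduce
  I6: { [L → n L . e] }  — shift
  I7: { [L → n L e .] }  — reduce
  I8: { [T → L L . id] }  — shift
  I9: { [T → L L id .] }  — reduce

Conflict in state I0:
  Shift-reduce conflict between [L → .] and [L → . n L e]
So the grammar is NOT LR(0).

Answer: No. Shift-reduce conflict between [L → .] and [L → . n L e]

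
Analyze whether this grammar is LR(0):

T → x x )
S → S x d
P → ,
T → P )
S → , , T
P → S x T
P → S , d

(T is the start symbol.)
No. Shift-reduce conflict between [P → , .] and [S → , . , T]

Augment with T' → T and build the canonical LR(0) collection (I0 = CLOSURE({[T' → . T]}), then GOTO on every symbol after a dot until no new states appear). It has 16 states:
  I0: { [P → . ,], [P → . S , d], [P → . S x T], [S → . , , T], [S → . S x d], [T → . P )], [T → . x x )], [T' → . T] }  — shift
  I1: { [P → , .], [S → , . , T] }  — shift, reduce
  I2: { [T → P . )] }  — shift
  I3: { [P → S . , d], [P → S . x T], [S → S . x d] }  — shift
  I4: { [T' → T .] }  — accept
  I5: { [T → x . x )] }  — shift
  I6: { [T → x x . )] }  — shift
  I7: { [T → x x ) .] }  — reduce
  I8: { [P → S , . d] }  — shift
  I9: { [P → . ,], [P → . S , d], [P → . S x T], [P → S x . T], [S → . , , T], [S → . S x d], [S → S x . d], [T → . P )], [T → . x x )] }  — shift
  I10: { [P → S x T .] }  — reduce
  I11: { [S → S x d .] }  — reduce
  I12: { [P → S , d .] }  — reduce
  I13: { [T → P ) .] }  — reduce
  I14: { [P → . ,], [P → . S , d], [P → . S x T], [S → , , . T], [S → . , , T], [S → . S x d], [T → . P )], [T → . x x )] }  — shift
  I15: { [S → , , T .] }  — reduce

Conflict in state I1:
  Shift-reduce conflict between [P → , .] and [S → , . , T]
So the grammar is NOT LR(0).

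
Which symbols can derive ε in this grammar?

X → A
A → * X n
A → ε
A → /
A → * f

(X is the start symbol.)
{ 'A', 'X' }

A non-terminal is nullable if it can derive ε (the empty string): either it has an ε-production, or it has a production whose right-hand side consists entirely of nullable non-terminals.

ε-productions: A → ε
So A is immediately nullable.
X → A: every symbol on the right is nullable, so X is nullable too.
Every non-terminal is now nullable.
Nullable = { 'A', 'X' }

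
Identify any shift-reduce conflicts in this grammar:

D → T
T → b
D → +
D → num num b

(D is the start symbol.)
No shift-reduce conflicts

A shift-reduce conflict occurs when an LR(0) state has both:
  - a complete (reduce) item [A → α .] (dot at the end), and
  - a shift item [B → β . c γ] (dot before a terminal).

Augment with D' → D and build the canonical LR(0) collection (I0 = CLOSURE({[D' → . D]}), then GOTO on every symbol after a dot until no new states appear). It has 8 states:
  I0: { [D → . +], [D → . T], [D → . num num b], [D' → . D], [T → . b] }  — shift
  I1: { [D → + .] }  — reduce
  I2: { [D' → D .] }  — accept
  I3: { [D → T .] }  — reduce
  I4: { [T → b .] }  — reduce
  I5: { [D → num . num b] }  — shift
  I6: { [D → num num . b] }  — shift
  I7: { [D → num num b .] }  — reduce

No state contains both a complete item and a shift item.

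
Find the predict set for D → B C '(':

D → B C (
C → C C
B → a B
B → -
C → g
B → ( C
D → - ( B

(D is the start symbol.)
{ '(', '-', 'a' }

PREDICT(D → B C '(') = (FIRST(RHS) \ {ε}) ∪ (FOLLOW(D) if ε ∈ FIRST(RHS), i.e. RHS ⇒* ε)
FIRST(B) = { '(', '-', 'a' }
FIRST(B C '(') = { '(', '-', 'a' }
ε ∉ FIRST(B C '('), so FOLLOW(D) is not added.
PREDICT(D → B C '(') = { '(', '-', 'a' }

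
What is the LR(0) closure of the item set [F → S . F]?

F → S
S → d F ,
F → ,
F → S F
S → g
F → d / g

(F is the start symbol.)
{ [F → . ,], [F → . S F], [F → . S], [F → . d / g], [F → S . F], [S → . d F ,], [S → . g] }

To compute CLOSURE, for each item [A → α.Bβ] where B is a non-terminal, add [B → .γ] for all productions B → γ; repeat for the newly added items until nothing changes.

Start with: [F → S . F]
  [F → S . F] has the dot before F: add [F → . S], [F → . ,], [F → . S F], [F → . d / g]
  [F → . S] has the dot before S: add [S → . d F ,], [S → . g]
No further items can be added.

CLOSURE = { [F → . ,], [F → . S F], [F → . S], [F → . d / g], [F → S . F], [S → . d F ,], [S → . g] }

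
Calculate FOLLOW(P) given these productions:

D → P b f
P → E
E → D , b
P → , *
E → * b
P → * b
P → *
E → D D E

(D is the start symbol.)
To compute FOLLOW(P), find every occurrence of P on a right-hand side N → α P β: add FIRST(β) \ {ε}, and if β is empty or nullable also add FOLLOW(N). Iterate to a fixed point.

In D → P b f: P is followed by b f, add FIRST(b f) \ {ε} = { 'b' }

Taking the union: FOLLOW(P) = { 'b' }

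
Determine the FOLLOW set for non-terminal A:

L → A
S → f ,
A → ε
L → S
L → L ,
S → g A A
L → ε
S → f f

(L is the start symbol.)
{ $, ',' }

To compute FOLLOW(A), find every occurrence of A on a right-hand side N → α A β: add FIRST(β) \ {ε}, and if β is empty or nullable also add FOLLOW(N). Iterate to a fixed point.

In L → A: A is at the end, add FOLLOW(L)
In S → g A A: A is followed by A, add FIRST(A) \ {ε} = { }
  A is nullable, so also add FOLLOW(S)
In S → g A A: A is at the end, add FOLLOW(S)

The FOLLOW sets referred to above (computed the same way, to a fixed point):
  FOLLOW(L) = { $, ',' }
  FOLLOW(S) = { $, ',' }

Taking the union: FOLLOW(A) = { $, ',' }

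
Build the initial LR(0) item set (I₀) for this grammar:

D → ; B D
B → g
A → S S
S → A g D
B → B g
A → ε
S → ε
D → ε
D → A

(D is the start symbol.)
First, augment the grammar with D' → D
I₀ = CLOSURE({ [D' → . D] }):
  [D' → . D] has the dot before D: add [D → . ; B D], [D → .], [D → . A]
  [D → . A] has the dot before A: add [A → . S S], [A → .]
  [A → . S S] has the dot before S: add [S → . A g D], [S → .]
No further items can be added.

I₀ = { [A → . S S], [A → .], [D → . ; B D], [D → . A], [D → .], [D' → . D], [S → . A g D], [S → .] }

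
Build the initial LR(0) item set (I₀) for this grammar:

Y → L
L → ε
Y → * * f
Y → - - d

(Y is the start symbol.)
{ [L → .], [Y → . * * f], [Y → . - - d], [Y → . L], [Y' → . Y] }

First, augment the grammar with Y' → Y
I₀ = CLOSURE({ [Y' → . Y] }):
  [Y' → . Y] has the dot before Y: add [Y → . L], [Y → . * * f], [Y → . - - d]
  [Y → . L] has the dot before L: add [L → .]
No further items can be added.

I₀ = { [L → .], [Y → . * * f], [Y → . - - d], [Y → . L], [Y' → . Y] }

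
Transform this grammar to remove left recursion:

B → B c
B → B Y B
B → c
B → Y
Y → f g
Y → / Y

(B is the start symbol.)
B → c B'
B → Y B'
B' → c B'
B' → Y B B'
B' → ε
Y → f g
Y → / Y

B is directly left-recursive. The standard transformation for
  A → A α₁ | ... | A α_m | β₁ | ... | β_n
is
  A  → β₁ A' | ... | β_n A'
  A' → α₁ A' | ... | α_m A' | ε

B → c becomes B → c B'
B → Y becomes B → Y B'
B → B c becomes B' → c B'
B → B Y B becomes B' → Y B B'
Add B' → ε

Productions for other non-terminals are unchanged:
  Y → f g
  Y → / Y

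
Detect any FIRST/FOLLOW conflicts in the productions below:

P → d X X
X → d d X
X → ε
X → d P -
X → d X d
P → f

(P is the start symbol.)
A FIRST/FOLLOW conflict occurs when a non-terminal N has a nullable alternative N → β (β ⇒* ε) and another alternative N → α with FIRST(α) ∩ FOLLOW(N) ≠ ∅: on such a lookahead the parser cannot decide between expanding α and letting N vanish via β.

Nullable non-terminals: X.

X: nullable alternative(s) X → ε; FOLLOW(X) = { $, '-', 'd' }
  X → d d X: FIRST \ {ε} = { 'd' } — overlaps FOLLOW(X) on { 'd' }: CONFLICT
  X → ε: FIRST \ {ε} = { } — this is the only nullable alternative, skip
  X → d P -: FIRST \ {ε} = { 'd' } — overlaps FOLLOW(X) on { 'd' }: CONFLICT
  X → d X d: FIRST \ {ε} = { 'd' } — overlaps FOLLOW(X) on { 'd' }: CONFLICT

P has no nullable alternative, so no FIRST/FOLLOW check is needed there.

So the grammar has 3 FIRST/FOLLOW conflicts (marked CONFLICT above).

Answer: Yes. X → d d X with FOLLOW(X) on { 'd' }; X → d P '-' with FOLLOW(X) on { 'd' }; X → d X d with FOLLOW(X) on { 'd' }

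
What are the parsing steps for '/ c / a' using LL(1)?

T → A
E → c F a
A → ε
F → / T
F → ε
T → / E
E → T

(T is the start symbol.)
LL(1) parsing maintains a stack (initially the start symbol over $) and the input. At each step: if the stack top is a terminal, match it against the current input token; if it is a non-terminal N, replace it with the RHS of M[N, lookahead] (the unique production whose predict set contains the lookahead).

Stack is shown with the top on the left.

Stack    Input      Action
--------------------------
T $      / c / a $  output T → / E
/ E $    / c / a $  match '/'
E $      c / a $    output E → c F a
c F a $  c / a $    match 'c'
F a $    / a $      output F → / T
/ T a $  / a $      match '/'
T a $    a $        output T → A
A a $    a $        output A → ε
a $      a $        match 'a'
$        $          accept

The string is accepted.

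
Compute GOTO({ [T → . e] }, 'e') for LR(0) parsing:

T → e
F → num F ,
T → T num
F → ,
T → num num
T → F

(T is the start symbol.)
GOTO(I, 'e') = CLOSURE({ [A → αX.β] : [A → α.Xβ] ∈ I, X = 'e' })

Items with dot before 'e', with the dot advanced:
  [T → . e] → [T → e .]
Closure adds nothing (no advanced item has the dot before a non-terminal).

GOTO = { [T → e .] }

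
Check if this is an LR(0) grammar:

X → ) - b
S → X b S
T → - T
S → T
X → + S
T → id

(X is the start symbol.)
Yes, the grammar is LR(0)

Augment with X' → X and build the canonical LR(0) collection (I0 = CLOSURE({[X' → . X]}), then GOTO on every symbol after a dot until no new states appear). It has 14 states:
  I0: { [X → . ) - b], [X → . + S], [X' → . X] }  — shift
  I1: { [X → ) . - b] }  — shift
  I2: { [S → . T], [S → . X b S], [T → . - T], [T → . id], [X → + . S], [X → . ) - b], [X → . + S] }  — shift
  I3: { [X' → X .] }  — accept
  I4: { [T → - . T], [T → . - T], [T → . id] }  — shift
  I5: { [X → + S .] }  — reduce
  I6: { [S → T .] }  — reduce
  I7: { [S → X . b S] }  — shift
  I8: { [T → id .] }  — reduce
  I9: { [S → . T], [S → . X b S], [S → X b . S], [T → . - T], [T → . id], [X → . ) - b], [X → . + S] }  — shift
  I10: { [S → X b S .] }  — reduce
  I11: { [T → - T .] }  — reduce
  I12: { [X → ) - . b] }  — shift
  I13: { [X → ) - b .] }  — reduce

Every state is either a pure shift/goto state or contains exactly one complete item and nothing to shift — no conflicts. The grammar is LR(0).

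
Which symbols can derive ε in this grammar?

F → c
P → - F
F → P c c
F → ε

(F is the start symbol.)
{ 'F' }

A non-terminal is nullable if it can derive ε (the empty string): either it has an ε-production, or it has a production whose right-hand side consists entirely of nullable non-terminals.

ε-productions: F → ε
So F is immediately nullable.
No further non-terminal can be added: every production for the remaining non-terminals contains a terminal or a non-nullable non-terminal.
Nullable = { 'F' }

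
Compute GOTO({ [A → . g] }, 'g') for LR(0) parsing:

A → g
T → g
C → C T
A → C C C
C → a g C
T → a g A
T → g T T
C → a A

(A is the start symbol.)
{ [A → g .] }

GOTO(I, 'g') = CLOSURE({ [A → αX.β] : [A → α.Xβ] ∈ I, X = 'g' })

Items with dot before 'g', with the dot advanced:
  [A → . g] → [A → g .]
Closure adds nothing (no advanced item has the dot before a non-terminal).

GOTO = { [A → g .] }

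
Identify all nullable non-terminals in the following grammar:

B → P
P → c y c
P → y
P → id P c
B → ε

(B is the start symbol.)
A non-terminal is nullable if it can derive ε (the empty string): either it has an ε-production, or it has a production whose right-hand side consists entirely of nullable non-terminals.

ε-productions: B → ε
So B is immediately nullable.
No further non-terminal can be added: every production for the remaining non-terminals contains a terminal or a non-nullable non-terminal.
Nullable = { 'B' }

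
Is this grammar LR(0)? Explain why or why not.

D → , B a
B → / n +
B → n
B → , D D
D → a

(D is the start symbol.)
Yes, the grammar is LR(0)

A grammar is LR(0) if no state in the canonical LR(0) collection has:
  - both a shift item (dot before a terminal) and a complete item (shift-reduce conflict), or
  - two or more complete items (reduce-reduce conflict; the accept item [D' → D .] counts as a complete item here).

Augment with D' → D and build the canonical LR(0) collection (I0 = CLOSURE({[D' → . D]}), then GOTO on every symbol after a dot until no new states appear). It has 13 states:
  I0: { [D → . , B a], [D → . a], [D' → . D] }  — shift
  I1: { [B → . , D D], [B → . / n +], [B → . n], [D → , . B a] }  — shift
  I2: { [D' → D .] }  — accept
  I3: { [D → a .] }  — reduce
  I4: { [B → , . D D], [D → . , B a], [D → . a] }  — shift
  I5: { [B → / . n +] }  — shift
  I6: { [D → , B . a] }  — shift
  I7: { [B → n .] }  — reduce
  I8: { [D → , B a .] }  — reduce
  I9: { [B → / n . +] }  — shift
  I10: { [B → / n + .] }  — reduce
  I11: { [B → , D . D], [D → . , B a], [D → . a] }  — shift
  I12: { [B → , D D .] }  — reduce

Every state is either a pure shift/goto state or contains exactly one complete item and nothing to shift — no conflicts. The grammar is LR(0).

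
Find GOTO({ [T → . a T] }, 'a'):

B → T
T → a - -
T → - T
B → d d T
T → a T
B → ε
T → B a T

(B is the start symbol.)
GOTO(I, 'a') = CLOSURE({ [A → αX.β] : [A → α.Xβ] ∈ I, X = 'a' })

Items with dot before 'a', with the dot advanced:
  [T → . a T] → [T → a . T]
Closure of the advanced items:
  [T → a . T] has the dot before T: add [T → . a - -], [T → . - T], [T → . a T], [T → . B a T]
  [T → . B a T] has the dot before B: add [B → . T], [B → . d d T], [B → .]

GOTO = { [B → . T], [B → . d d T], [B → .], [T → . - T], [T → . B a T], [T → . a - -], [T → . a T], [T → a . T] }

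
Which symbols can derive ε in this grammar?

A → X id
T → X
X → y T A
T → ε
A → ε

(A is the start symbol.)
ε-productions: T → ε, A → ε
So T, A are immediately nullable.
No further non-terminal can be added: every production for the remaining non-terminals contains a terminal or a non-nullable non-terminal.
Nullable = { 'A', 'T' }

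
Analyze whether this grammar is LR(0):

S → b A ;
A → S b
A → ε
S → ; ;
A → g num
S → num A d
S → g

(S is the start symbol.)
No. Shift-reduce conflict between [A → .] and [A → . g num]

A grammar is LR(0) if no state in the canonical LR(0) collection has:
  - both a shift item (dot before a terminal) and a complete item (shift-reduce conflict), or
  - two or more complete items (reduce-reduce conflict; the accept item [S' → S .] counts as a complete item here).

Augment with S' → S and build the canonical LR(0) collection (I0 = CLOSURE({[S' → . S]}), then GOTO on every symbol after a dot until no new states appear). It has 15 states:
  I0: { [S → . ; ;], [S → . b A ;], [S → . g], [S → . num A d], [S' → . S] }  — shift
  I1: { [S → ; . ;] }  — shift
  I2: { [S' → S .] }  — accept
  I3: { [A → . S b], [A → . g num], [A → .], [S → . ; ;], [S → . b A ;], [S → . g], [S → . num A d], [S → b . A ;] }  — shift, reduce
  I4: { [S → g .] }  — reduce
  I5: { [A → . S b], [A → . g num], [A → .], [S → . ; ;], [S → . b A ;], [S → . g], [S → . num A d], [S → num . A d] }  — shift, reduce
  I6: { [S → num A . d] }  — shift
  I7: { [A → S . b] }  — shift
  I8: { [A → g . num], [S → g .] }  — shift, reduce
  I9: { [A → g num .] }  — reduce
  I10: { [A → S b .] }  — reduce
  I11: { [S → num A d .] }  — reduce
  I12: { [S → b A . ;] }  — shift
  I13: { [S → b A ; .] }  — reduce
  I14: { [S → ; ; .] }  — reduce

Conflict in state I3:
  Shift-reduce conflict between [A → .] and [A → . g num]
So the grammar is NOT LR(0).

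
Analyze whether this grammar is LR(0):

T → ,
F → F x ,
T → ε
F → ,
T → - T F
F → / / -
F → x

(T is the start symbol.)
No. Shift-reduce conflict between [T → .] and [T → . ,]

A grammar is LR(0) if no state in the canonical LR(0) collection has:
  - both a shift item (dot before a terminal) and a complete item (shift-reduce conflict), or
  - two or more complete items (reduce-reduce conflict; the accept item [T' → T .] counts as a complete item here).

Augment with T' → T and build the canonical LR(0) collection (I0 = CLOSURE({[T' → . T]}), then GOTO on every symbol after a dot until no new states appear). It has 13 states:
  I0: { [T → . ,], [T → . - T F], [T → .], [T' → . T] }  — shift, reduce
  I1: { [T → , .] }  — reduce
  I2: { [T → - . T F], [T → . ,], [T → . - T F], [T → .] }  — shift, reduce
  I3: { [T' → T .] }  — accept
  I4: { [F → . ,], [F → . / / -], [F → . F x ,], [F → . x], [T → - T . F] }  — shift
  I5: { [F → , .] }  — reduce
  I6: { [F → / . / -] }  — shift
  I7: { [F → F . x ,], [T → - T F .] }  — shift, reduce
  I8: { [F → x .] }  — reduce
  I9: { [F → F x . ,] }  — shift
  I10: { [F → F x , .] }  — reduce
  I11: { [F → / / . -] }  — shift
  I12: { [F → / / - .] }  — reduce

Conflict in state I0:
  Shift-reduce conflict between [T → .] and [T → . ,]
So the grammar is NOT LR(0).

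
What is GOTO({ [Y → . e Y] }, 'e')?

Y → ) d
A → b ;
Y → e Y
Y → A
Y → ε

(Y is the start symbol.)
{ [A → . b ;], [Y → . ) d], [Y → . A], [Y → . e Y], [Y → .], [Y → e . Y] }

GOTO(I, 'e') = CLOSURE({ [A → αX.β] : [A → α.Xβ] ∈ I, X = 'e' })

Items with dot before 'e', with the dot advanced:
  [Y → . e Y] → [Y → e . Y]
Closure of the advanced items:
  [Y → e . Y] has the dot before Y: add [Y → . ) d], [Y → . e Y], [Y → . A], [Y → .]
  [Y → . A] has the dot before A: add [A → . b ;]

GOTO = { [A → . b ;], [Y → . ) d], [Y → . A], [Y → . e Y], [Y → .], [Y → e . Y] }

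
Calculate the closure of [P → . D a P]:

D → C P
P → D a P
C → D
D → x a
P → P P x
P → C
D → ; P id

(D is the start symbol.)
To compute CLOSURE, for each item [A → α.Bβ] where B is a non-terminal, add [B → .γ] for all productions B → γ; repeat for the newly added items until nothing changes.

Start with: [P → . D a P]
  [P → . D a P] has the dot before D: add [D → . C P], [D → . x a], [D → . ; P id]
  [D → . C P] has the dot before C: add [C → . D]
No further items can be added.

CLOSURE = { [C → . D], [D → . ; P id], [D → . C P], [D → . x a], [P → . D a P] }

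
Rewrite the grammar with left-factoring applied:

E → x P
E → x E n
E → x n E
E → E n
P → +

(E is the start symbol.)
E → x E'
E' → P
E' → E n
E' → n E
E → E n
P → +

Left-factoring transforms A → αβ₁ | αβ₂ into A → αA' and A' → β₁ | β₂
(α is the longest common prefix among the alternatives). Repeat until
no nonterminal has two alternatives with a common prefix.

Round 1: E has alternatives sharing prefix 'x'. Introduce E': E → x E'
  Add: E' → P
  Add: E' → E n
  Add: E' → n E

No remaining common prefixes — done.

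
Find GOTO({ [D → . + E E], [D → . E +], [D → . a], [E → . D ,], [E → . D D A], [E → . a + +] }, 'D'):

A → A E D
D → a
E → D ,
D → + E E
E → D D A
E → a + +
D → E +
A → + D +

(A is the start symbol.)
{ [D → . + E E], [D → . E +], [D → . a], [E → . D ,], [E → . D D A], [E → . a + +], [E → D . ,], [E → D . D A] }

GOTO(I, 'D') = CLOSURE({ [A → αX.β] : [A → α.Xβ] ∈ I, X = 'D' })

Items with dot before 'D', with the dot advanced:
  [E → . D ,] → [E → D . ,]
  [E → . D D A] → [E → D . D A]
Closure of the advanced items:
  [E → D . D A] has the dot before D: add [D → . a], [D → . + E E], [D → . E +]
  [D → . E +] has the dot before E: add [E → . D ,], [E → . D D A], [E → . a + +]

GOTO = { [D → . + E E], [D → . E +], [D → . a], [E → . D ,], [E → . D D A], [E → . a + +], [E → D . ,], [E → D . D A] }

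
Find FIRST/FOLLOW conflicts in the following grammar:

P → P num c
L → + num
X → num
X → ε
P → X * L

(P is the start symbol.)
Nullable non-terminals: X.

X: nullable alternative(s) X → ε; FOLLOW(X) = { '*' }
  X → num: FIRST \ {ε} = { 'num' } — disjoint from FOLLOW(X)
  X → ε: FIRST \ {ε} = { } — this is the only nullable alternative, skip

L, P have no nullable alternative, so no FIRST/FOLLOW check is needed there.

No FIRST/FOLLOW conflicts found.

Answer: No FIRST/FOLLOW conflicts.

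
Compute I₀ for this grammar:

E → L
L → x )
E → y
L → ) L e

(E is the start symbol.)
First, augment the grammar with E' → E
I₀ = CLOSURE({ [E' → . E] }):
  [E' → . E] has the dot before E: add [E → . L], [E → . y]
  [E → . L] has the dot before L: add [L → . x )], [L → . ) L e]
No further items can be added.

I₀ = { [E → . L], [E → . y], [E' → . E], [L → . ) L e], [L → . x )] }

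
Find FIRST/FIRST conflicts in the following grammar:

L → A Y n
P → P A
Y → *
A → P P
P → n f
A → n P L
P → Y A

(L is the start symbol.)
Yes. P → P A / P → n f on { 'n' }; P → P A / P → Y A on { '*' }; A → P P / A → n P L on { 'n' }

A FIRST/FIRST conflict occurs when two productions N → α and N → β for the same non-terminal have FIRST(α) ∩ FIRST(β) ≠ ∅ (with ε ∈ FIRST of a nullable right-hand side, so two nullable alternatives also conflict).

FIRST sets of the non-terminals at (or reachable through a nullable prefix from) the front of some alternative:
  FIRST(P) = { '*', 'n' }
  FIRST(Y) = { '*' }

Productions for P:
  P → P A: FIRST = { '*', 'n' }
  P → n f: FIRST = { 'n' }
  P → Y A: FIRST = { '*' }
Productions for A:
  A → P P: FIRST = { '*', 'n' }
  A → n P L: FIRST = { 'n' }
L, Y have only one production, so no FIRST/FIRST conflict is possible there.

Conflict for P: P → P A and P → n f
  Overlap: { 'n' }
Conflict for P: P → P A and P → Y A
  Overlap: { '*' }
Conflict for A: A → P P and A → n P L
  Overlap: { 'n' }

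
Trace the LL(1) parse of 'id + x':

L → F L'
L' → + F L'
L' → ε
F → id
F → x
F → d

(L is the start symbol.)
LL(1) parsing maintains a stack (initially the start symbol over $) and the input. At each step: if the stack top is a terminal, match it against the current input token; if it is a non-terminal N, replace it with the RHS of M[N, lookahead] (the unique production whose predict set contains the lookahead).

Stack is shown with the top on the left.

Stack     Input     Action
--------------------------
L $       id + x $  output L → F L'
F L' $    id + x $  output F → id
id L' $   id + x $  match 'id'
L' $      + x $     output L' → + F L'
+ F L' $  + x $     match '+'
F L' $    x $       output F → x
x L' $    x $       match 'x'
L' $      $         output L' → ε
$         $         accept

The string is accepted.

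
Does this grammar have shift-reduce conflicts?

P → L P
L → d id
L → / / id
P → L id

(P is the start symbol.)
A shift-reduce conflict occurs when an LR(0) state has both:
  - a complete (reduce) item [A → α .] (dot at the end), and
  - a shift item [B → β . c γ] (dot before a terminal).

Augment with P' → P and build the canonical LR(0) collection (I0 = CLOSURE({[P' → . P]}), then GOTO on every symbol after a dot until no new states appear). It has 10 states:
  I0: { [L → . / / id], [L → . d id], [P → . L P], [P → . L id], [P' → . P] }  — shift
  I1: { [L → / . / id] }  — shift
  I2: { [L → . / / id], [L → . d id], [P → . L P], [P → . L id], [P → L . P], [P → L . id] }  — shift
  I3: { [P' → P .] }  — accept
  I4: { [L → d . id] }  — shift
  I5: { [L → d id .] }  — reduce
  I6: { [P → L P .] }  — reduce
  I7: { [P → L id .] }  — reduce
  I8: { [L → / / . id] }  — shift
  I9: { [L → / / id .] }  — reduce

No state contains both a complete item and a shift item.

Answer: No shift-reduce conflicts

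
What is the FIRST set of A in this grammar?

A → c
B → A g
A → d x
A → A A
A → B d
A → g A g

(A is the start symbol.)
{ 'c', 'd', 'g' }

FIRST sets of the other non-terminals involved (by the same procedure, iterated to a fixed point):
  FIRST(B) = { 'c', 'd', 'g' }

From A → c:
  - c is a terminal: add 'c' and stop
From A → d x:
  - d is a terminal: add 'd' and stop
From A → A A:
  - A is the symbol being defined: contributes nothing new
    A is not nullable, so stop
From A → B d:
  - B is a non-terminal: add FIRST(B) \ {ε} = { 'c', 'd', 'g' }
    B is not nullable, so stop
From A → g A g:
  - g is a terminal: add 'g' and stop

Collecting: FIRST(A) = { 'c', 'd', 'g' }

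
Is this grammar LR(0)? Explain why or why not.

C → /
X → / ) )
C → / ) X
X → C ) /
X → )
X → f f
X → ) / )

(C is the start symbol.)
No. Shift-reduce conflict between [C → / .] and [C → / . ) X]

A grammar is LR(0) if no state in the canonical LR(0) collection has:
  - both a shift item (dot before a terminal) and a complete item (shift-reduce conflict), or
  - two or more complete items (reduce-reduce conflict; the accept item [C' → C .] counts as a complete item here).

Augment with C' → C and build the canonical LR(0) collection (I0 = CLOSURE({[C' → . C]}), then GOTO on every symbol after a dot until no new states appear). It has 16 states:
  I0: { [C → . / ) X], [C → . /], [C' → . C] }  — shift
  I1: { [C → / . ) X], [C → / .] }  — shift, reduce
  I2: { [C' → C .] }  — accept
  I3: { [C → . / ) X], [C → . /], [C → / ) . X], [X → . ) / )], [X → . )], [X → . / ) )], [X → . C ) /], [X → . f f] }  — shift
  I4: { [X → ) . / )], [X → ) .] }  — shift, reduce
  I5: { [C → / . ) X], [C → / .], [X → / . ) )] }  — shift, reduce
  I6: { [X → C . ) /] }  — shift
  I7: { [C → / ) X .] }  — reduce
  I8: { [X → f . f] }  — shift
  I9: { [X → f f .] }  — reduce
  I10: { [X → C ) . /] }  — shift
  I11: { [X → C ) / .] }  — reduce
  I12: { [C → . / ) X], [C → . /], [C → / ) . X], [X → . ) / )], [X → . )], [X → . / ) )], [X → . C ) /], [X → . f f], [X → / ) . )] }  — shift
  I13: { [X → ) . / )], [X → ) .], [X → / ) ) .] }  — shift, 2 reduces
  I14: { [X → ) / . )] }  — shift
  I15: { [X → ) / ) .] }  — reduce

Conflict in state I1:
  Shift-reduce conflict between [C → / .] and [C → / . ) X]
So the grammar is NOT LR(0).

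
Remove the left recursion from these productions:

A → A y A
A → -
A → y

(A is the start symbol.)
A → - A'
A → y A'
A' → y A A'
A' → ε

A is directly left-recursive. The standard transformation for
  A → A α₁ | ... | A α_m | β₁ | ... | β_n
is
  A  → β₁ A' | ... | β_n A'
  A' → α₁ A' | ... | α_m A' | ε

A → - becomes A → - A'
A → y becomes A → y A'
A → A y A becomes A' → y A A'
Add A' → ε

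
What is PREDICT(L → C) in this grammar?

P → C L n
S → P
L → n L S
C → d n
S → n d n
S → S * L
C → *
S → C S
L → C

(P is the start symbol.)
PREDICT(L → C) = (FIRST(RHS) \ {ε}) ∪ (FOLLOW(L) if ε ∈ FIRST(RHS), i.e. RHS ⇒* ε)
FIRST(C) = { '*', 'd' }
FIRST(C) = { '*', 'd' }
ε ∉ FIRST(C), so FOLLOW(L) is not added.
PREDICT(L → C) = { '*', 'd' }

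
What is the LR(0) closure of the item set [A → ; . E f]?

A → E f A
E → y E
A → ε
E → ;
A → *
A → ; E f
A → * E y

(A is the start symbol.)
{ [A → ; . E f], [E → . ;], [E → . y E] }

To compute CLOSURE, for each item [A → α.Bβ] where B is a non-terminal, add [B → .γ] for all productions B → γ; repeat for the newly added items until nothing changes.

Start with: [A → ; . E f]
  [A → ; . E f] has the dot before E: add [E → . y E], [E → . ;]
No further items can be added.

CLOSURE = { [A → ; . E f], [E → . ;], [E → . y E] }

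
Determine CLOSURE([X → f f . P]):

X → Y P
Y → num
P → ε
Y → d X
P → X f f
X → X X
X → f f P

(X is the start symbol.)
To compute CLOSURE, for each item [A → α.Bβ] where B is a non-terminal, add [B → .γ] for all productions B → γ; repeat for the newly added items until nothing changes.

Start with: [X → f f . P]
  [X → f f . P] has the dot before P: add [P → .], [P → . X f f]
  [P → . X f f] has the dot before X: add [X → . Y P], [X → . X X], [X → . f f P]
  [X → . Y P] has the dot before Y: add [Y → . num], [Y → . d X]
No further items can be added.

CLOSURE = { [P → . X f f], [P → .], [X → . X X], [X → . Y P], [X → . f f P], [X → f f . P], [Y → . d X], [Y → . num] }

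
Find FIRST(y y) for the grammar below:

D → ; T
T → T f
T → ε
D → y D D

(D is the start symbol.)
To compute FIRST(y y), process the symbols left to right:
Symbol y is a terminal. Add 'y' and stop.
FIRST(y y) = { 'y' }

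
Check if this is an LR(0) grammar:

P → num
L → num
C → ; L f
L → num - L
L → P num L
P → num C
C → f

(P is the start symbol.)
Augment with P' → P and build the canonical LR(0) collection (I0 = CLOSURE({[P' → . P]}), then GOTO on every symbol after a dot until no new states appear). It has 14 states:
  I0: { [P → . num C], [P → . num], [P' → . P] }  — shift
  I1: { [P' → P .] }  — accept
  I2: { [C → . ; L f], [C → . f], [P → num . C], [P → num .] }  — shift, reduce
  I3: { [C → ; . L f], [L → . P num L], [L → . num - L], [L → . num], [P → . num C], [P → . num] }  — shift
  I4: { [P → num C .] }  — reduce
  I5: { [C → f .] }  — reduce
  I6: { [C → ; L . f] }  — shift
  I7: { [L → P . num L] }  — shift
  I8: { [C → . ; L f], [C → . f], [L → num . - L], [L → num .], [P → num . C], [P → num .] }  — shift, 2 reduces
  I9: { [L → . P num L], [L → . num - L], [L → . num], [L → num - . L], [P → . num C], [P → . num] }  — shift
  I10: { [L → num - L .] }  — reduce
  I11: { [L → . P num L], [L → . num - L], [L → . num], [L → P num . L], [P → . num C], [P → . num] }  — shift
  I12: { [L → P num L .] }  — reduce
  I13: { [C → ; L f .] }  — reduce

Conflict in state I2:
  Shift-reduce conflict between [P → num .] and [C → . ; L f]
So the grammar is NOT LR(0).

Answer: No. Shift-reduce conflict between [P → num .] and [C → . ; L f]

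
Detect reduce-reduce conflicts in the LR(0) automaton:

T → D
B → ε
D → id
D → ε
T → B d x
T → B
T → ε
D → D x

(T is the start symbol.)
A reduce-reduce conflict occurs when an LR(0) state has two complete items [A → α .] and [B → β .] — both call for a reduction, and with no lookahead the parser cannot choose between them.

Augment with T' → T and build the canonical LR(0) collection (I0 = CLOSURE({[T' → . T]}), then GOTO on every symbol after a dot until no new states appear). It has 8 states:
  I0: { [B → .], [D → . D x], [D → . id], [D → .], [T → . B d x], [T → . B], [T → . D], [T → .], [T' → . T] }  — shift, 3 reduces
  I1: { [T → B . d x], [T → B .] }  — shift, reduce
  I2: { [D → D . x], [T → D .] }  — shift, reduce
  I3: { [T' → T .] }  — accept
  I4: { [D → id .] }  — reduce
  I5: { [D → D x .] }  — reduce
  I6: { [T → B d . x] }  — shift
  I7: { [T → B d x .] }  — reduce

I0 contains complete items [B → .], [D → .], [T → .] — reduce-reduce conflict.

Answer: Yes — I0: [B → .] vs [D → .]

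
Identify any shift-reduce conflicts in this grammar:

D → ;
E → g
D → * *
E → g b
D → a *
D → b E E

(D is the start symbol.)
Yes — I7: [E → g .] vs [E → g . b]

Augment with D' → D and build the canonical LR(0) collection (I0 = CLOSURE({[D' → . D]}), then GOTO on every symbol after a dot until no new states appear). It has 12 states:
  I0: { [D → . * *], [D → . ;], [D → . a *], [D → . b E E], [D' → . D] }  — shift
  I1: { [D → * . *] }  — shift
  I2: { [D → ; .] }  — reduce
  I3: { [D' → D .] }  — accept
  I4: { [D → a . *] }  — shift
  I5: { [D → b . E E], [E → . g b], [E → . g] }  — shift
  I6: { [D → b E . E], [E → . g b], [E → . g] }  — shift
  I7: { [E → g . b], [E → g .] }  — shift, reduce
  I8: { [E → g b .] }  — reduce
  I9: { [D → b E E .] }  — reduce
  I10: { [D → a * .] }  — reduce
  I11: { [D → * * .] }  — reduce

I7 contains reduce item [E → g .] and shift item [E → g . b] — shift-reduce conflict.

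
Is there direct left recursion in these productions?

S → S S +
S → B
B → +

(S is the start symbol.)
Yes, S is left-recursive

Direct left recursion occurs when N → N α for some non-terminal N (the right-hand side begins with the left-hand side itself).

S → S S +: LEFT RECURSIVE (starts with S)
S → B: starts with B
B → +: starts with '+'

The grammar has direct left recursion on: S.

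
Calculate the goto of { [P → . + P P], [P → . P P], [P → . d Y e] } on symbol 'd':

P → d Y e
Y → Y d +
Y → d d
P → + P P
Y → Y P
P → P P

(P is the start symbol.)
{ [P → d . Y e], [Y → . Y P], [Y → . Y d +], [Y → . d d] }

GOTO(I, 'd') = CLOSURE({ [A → αX.β] : [A → α.Xβ] ∈ I, X = 'd' })

Items with dot before 'd', with the dot advanced:
  [P → . d Y e] → [P → d . Y e]
Closure of the advanced items:
  [P → d . Y e] has the dot before Y: add [Y → . Y d +], [Y → . d d], [Y → . Y P]

GOTO = { [P → d . Y e], [Y → . Y P], [Y → . Y d +], [Y → . d d] }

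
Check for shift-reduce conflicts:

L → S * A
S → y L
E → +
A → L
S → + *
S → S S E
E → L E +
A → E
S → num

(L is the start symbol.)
Augment with L' → L and build the canonical LR(0) collection (I0 = CLOSURE({[L' → . L]}), then GOTO on every symbol after a dot until no new states appear). It has 19 states:
  I0: { [L → . S * A], [L' → . L], [S → . + *], [S → . S S E], [S → . num], [S → . y L] }  — shift
  I1: { [S → + . *] }  — shift
  I2: { [L' → L .] }  — accept
  I3: { [L → S . * A], [S → . + *], [S → . S S E], [S → . num], [S → . y L], [S → S . S E] }  — shift
  I4: { [S → num .] }  — reduce
  I5: { [L → . S * A], [S → . + *], [S → . S S E], [S → . num], [S → . y L], [S → y . L] }  — shift
  I6: { [S → y L .] }  — reduce
  I7: { [A → . E], [A → . L], [E → . +], [E → . L E +], [L → . S * A], [L → S * . A], [S → . + *], [S → . S S E], [S → . num], [S → . y L] }  — shift
  I8: { [E → . +], [E → . L E +], [L → . S * A], [S → . + *], [S → . S S E], [S → . num], [S → . y L], [S → S . S E], [S → S S . E] }  — shift
  I9: { [E → + .], [S → + . *] }  — shift, reduce
  I10: { [S → S S E .] }  — reduce
  I11: { [E → . +], [E → . L E +], [E → L . E +], [L → . S * A], [S → . + *], [S → . S S E], [S → . num], [S → . y L] }  — shift
  I12: { [E → . +], [E → . L E +], [L → . S * A], [L → S . * A], [S → . + *], [S → . S S E], [S → . num], [S → . y L], [S → S . S E], [S → S S . E] }  — shift
  I13: { [E → L E . +] }  — shift
  I14: { [E → L E + .] }  — reduce
  I15: { [S → + * .] }  — reduce
  I16: { [L → S * A .] }  — reduce
  I17: { [A → E .] }  — reduce
  I18: { [A → L .], [E → . +], [E → . L E +], [E → L . E +], [L → . S * A], [S → . + *], [S → . S S E], [S → . num], [S → . y L] }  — shift, reduce

I9 contains reduce item [E → + .] and shift item [S → + . *] — shift-reduce conflict.
I18 contains reduce item [A → L .] and shift items [E → . +], [S → . + *], [S → . num], [S → . y L] — shift-reduce conflict.

Answer: Yes — I9: [E → + .] vs [S → + . *]; I18: [A → L .] vs [E → . +]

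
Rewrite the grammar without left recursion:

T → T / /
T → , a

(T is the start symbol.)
T → , a T'
T' → / / T'
T' → ε

T is directly left-recursive. The standard transformation for
  A → A α₁ | ... | A α_m | β₁ | ... | β_n
is
  A  → β₁ A' | ... | β_n A'
  A' → α₁ A' | ... | α_m A' | ε

T → , a becomes T → , a T'
T → T / / becomes T' → / / T'
Add T' → ε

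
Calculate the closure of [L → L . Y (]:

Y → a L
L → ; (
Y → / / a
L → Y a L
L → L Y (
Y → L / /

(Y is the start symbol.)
{ [L → . ; (], [L → . L Y (], [L → . Y a L], [L → L . Y (], [Y → . / / a], [Y → . L / /], [Y → . a L] }

To compute CLOSURE, for each item [A → α.Bβ] where B is a non-terminal, add [B → .γ] for all productions B → γ; repeat for the newly added items until nothing changes.

Start with: [L → L . Y (]
  [L → L . Y (] has the dot before Y: add [Y → . a L], [Y → . / / a], [Y → . L / /]
  [Y → . L / /] has the dot before L: add [L → . ; (], [L → . Y a L], [L → . L Y (]
No further items can be added.

CLOSURE = { [L → . ; (], [L → . L Y (], [L → . Y a L], [L → L . Y (], [Y → . / / a], [Y → . L / /], [Y → . a L] }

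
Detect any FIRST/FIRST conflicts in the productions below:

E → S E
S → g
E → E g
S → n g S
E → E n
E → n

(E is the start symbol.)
Yes. E → S E / E → E g on { 'g', 'n' }; E → S E / E → E n on { 'g', 'n' }; E → S E / E → n on { 'n' }; E → E g / E → E n on { 'g', 'n' }; E → E g / E → n on { 'n' }; E → E n / E → n on { 'n' }

FIRST sets of the non-terminals at (or reachable through a nullable prefix from) the front of some alternative:
  FIRST(S) = { 'g', 'n' }
  FIRST(E) = { 'g', 'n' }

Productions for E:
  E → S E: FIRST = { 'g', 'n' }
  E → E g: FIRST = { 'g', 'n' }
  E → E n: FIRST = { 'g', 'n' }
  E → n: FIRST = { 'n' }
Productions for S:
  S → g: FIRST = { 'g' }
  S → n g S: FIRST = { 'n' }

Conflict for E: E → S E and E → E g
  Overlap: { 'g', 'n' }
Conflict for E: E → S E and E → E n
  Overlap: { 'g', 'n' }
Conflict for E: E → S E and E → n
  Overlap: { 'n' }
Conflict for E: E → E g and E → E n
  Overlap: { 'g', 'n' }
Conflict for E: E → E g and E → n
  Overlap: { 'n' }
Conflict for E: E → E n and E → n
  Overlap: { 'n' }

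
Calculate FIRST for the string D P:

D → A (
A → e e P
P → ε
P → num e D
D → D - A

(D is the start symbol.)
FIRST sets of the non-terminals involved (from the grammar, by fixed-point iteration):
  FIRST(D) = { 'e' }

To compute FIRST(D P), process the symbols left to right:
Symbol D is a non-terminal. Add FIRST(D) \ {ε} = { 'e' }
D is not nullable (ε ∉ FIRST(D)), so stop here.
FIRST(D P) = { 'e' }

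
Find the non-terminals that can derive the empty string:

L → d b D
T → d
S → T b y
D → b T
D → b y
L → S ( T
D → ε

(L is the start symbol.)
{ 'D' }

ε-productions: D → ε
So D is immediately nullable.
No further non-terminal can be added: every production for the remaining non-terminals contains a terminal or a non-nullable non-terminal.
Nullable = { 'D' }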